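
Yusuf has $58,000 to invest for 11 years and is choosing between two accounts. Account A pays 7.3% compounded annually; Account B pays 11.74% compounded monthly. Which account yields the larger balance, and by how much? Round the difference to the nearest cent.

Account B, by $83,776.93

A: (1 + 0.073)^11 ≈ 2.17068568201, so 58,000 × 2.17068568201 ≈ 125,899.7696.
B: (1 + 0.1174/12)^132 ≈ 3.61511549244, so 58,000 × 3.61511549244 ≈ 209,676.6986.
Difference ≈ 83,776.9290 in favor of B.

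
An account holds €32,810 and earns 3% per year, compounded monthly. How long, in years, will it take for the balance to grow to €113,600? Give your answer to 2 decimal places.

41.45 years

We need (1 + 0.0025)^(12t) = 3.4624, so 12t = ln 3.4624 / ln 1.0025 ≈ 497.4008.
t ≈ 497.4008/12 = 41.4501 years.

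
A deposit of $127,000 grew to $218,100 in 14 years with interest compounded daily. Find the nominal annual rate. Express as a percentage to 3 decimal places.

3.863%

(1 + r/365)^5110 = 218,100/127,000 = 1.71732.
1 + r/365 = 1.71732^(1/5110) ≈ 1.000106, so r/365 ≈ 0.000105831.
r ≈ 365·0.000105831 = 3.86282%.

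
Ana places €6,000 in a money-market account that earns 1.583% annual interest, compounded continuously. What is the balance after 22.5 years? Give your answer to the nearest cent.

A = P·e^(rt) = 6,000·e^(0.01583·22.5) = 6,000·e^0.356175.
e^0.356175 ≈ 1.427857401, so A ≈ 8,567.1444.

€8,567.14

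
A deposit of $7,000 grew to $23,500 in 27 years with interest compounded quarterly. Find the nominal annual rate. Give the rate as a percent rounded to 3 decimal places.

4.511%

(1 + r/4)^108 = 23,500/7,000 = 3.35714.
1 + r/4 = 3.35714^(1/108) ≈ 1.011277, so r/4 ≈ 0.0112769.
r ≈ 4·0.0112769 = 4.51076%.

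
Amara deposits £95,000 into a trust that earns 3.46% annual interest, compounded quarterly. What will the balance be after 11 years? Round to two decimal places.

Periodic rate = 3.46%/4 = 0.00865; periods = 4·11 = 44.
A = 95,000·(1 + 0.00865)^44 ≈ 95,000·1.46076947758 ≈ 138,773.1004.

£138,773.10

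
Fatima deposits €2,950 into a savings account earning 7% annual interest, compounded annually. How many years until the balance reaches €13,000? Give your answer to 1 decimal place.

21.9 years

(1 + 0.07)^t = 13,000/2,950 = 4.4068.
t·ln(1 + 0.07) = ln(4.4068); t = 1.4831/0.0676586 ≈ 21.9210.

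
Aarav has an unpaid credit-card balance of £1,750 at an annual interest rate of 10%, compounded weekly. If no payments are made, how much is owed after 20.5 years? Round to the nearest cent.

£13,567.09

Growth factor = (1 + 0.1/52)^1066 ≈ 7.7526240227.
A ≈ 1,750 × 7.7526240227 ≈ 13,567.0920.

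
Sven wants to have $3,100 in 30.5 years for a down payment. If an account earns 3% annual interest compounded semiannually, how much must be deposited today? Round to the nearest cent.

$1,250.07

Growth factor = (1 + 0.015)^61 ≈ 2.479868072.
P = 3,100/2.479868072 ≈ 1,250.0665.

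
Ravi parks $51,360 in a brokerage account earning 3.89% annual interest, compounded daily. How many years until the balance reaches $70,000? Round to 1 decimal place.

We need (1 + 0.000106575)^(365t) = 1.3629, so 365t = ln 1.3629 / ln 1.000107 ≈ 2905.4758.
t ≈ 2905.4758/365 = 7.9602 years.

8.0 years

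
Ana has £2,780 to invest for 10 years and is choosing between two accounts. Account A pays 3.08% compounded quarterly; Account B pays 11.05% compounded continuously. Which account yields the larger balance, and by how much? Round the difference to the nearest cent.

A: (1 + 0.0077)^40 ≈ 1.359096651, so 2,780 × 1.359096651 ≈ 3,778.2887.
B: e^(0.1105·10) = e^1.105 ≈ 3.019224469, so 2,780 × 3.019224469 ≈ 8,393.4440.
Difference ≈ 4,615.1553 in favor of B.

Account B, by £4,615.16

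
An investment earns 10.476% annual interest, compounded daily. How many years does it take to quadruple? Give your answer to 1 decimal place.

13.2 years

(1 + 0.000287014)^(365t) = 4.
365t = ln 4 / ln(1 + 0.000287014) ≈ 1.3863/0.000286973 ≈ 4830.7565.
t ≈ 13.2349.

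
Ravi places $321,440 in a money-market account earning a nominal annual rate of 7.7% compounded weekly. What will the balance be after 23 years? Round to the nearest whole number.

$1,886,542

Growth factor = (1 + 0.077/52)^1196 ≈ 5.869034100425.
A ≈ 321,440 × 5.869034100425 ≈ 1,886,542.3212.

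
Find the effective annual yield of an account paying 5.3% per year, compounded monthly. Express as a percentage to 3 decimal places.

5.431%

EAR = (1 + 5.3%/12)^12 − 1 = (1 + 0.00441667)^12 − 1.
(1 + 0.00441667)^12 ≈ 1.054307, so EAR ≈ 5.43066%.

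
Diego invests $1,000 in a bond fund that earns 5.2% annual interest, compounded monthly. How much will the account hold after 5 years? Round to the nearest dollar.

Growth factor = (1 + 0.052/12)^60 ≈ 1.296201791.
A ≈ 1,000 × 1.296201791 ≈ 1,296.2018.

$1,296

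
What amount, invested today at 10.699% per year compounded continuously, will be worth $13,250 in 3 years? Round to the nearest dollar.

P = A·e^(−rt) = 13,250·e^(−0.32097).
e^(−0.32097) ≈ 0.72544501401, so P ≈ 9,612.1464.

$9,612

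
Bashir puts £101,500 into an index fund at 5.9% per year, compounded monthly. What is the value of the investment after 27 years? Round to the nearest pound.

Periodic rate = 5.9%/12 = 0.00491667; periods = 12·27 = 324.
A = 101,500·(1 + 0.059/12)^324 ≈ 101,500·4.89932119574 ≈ 497,281.1014.

£497,281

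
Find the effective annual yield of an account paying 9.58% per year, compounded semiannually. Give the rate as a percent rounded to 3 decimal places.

9.809%

EAR = (1 + 9.58%/2)^2 − 1 = (1 + 0.0479)^2 − 1.
(1 + 0.0479)^2 ≈ 1.098094, so EAR ≈ 9.80944%.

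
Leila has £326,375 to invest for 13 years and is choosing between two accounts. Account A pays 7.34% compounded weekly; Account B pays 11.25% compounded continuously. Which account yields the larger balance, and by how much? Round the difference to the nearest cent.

Account A growth factor: (1 + 0.0734/52)^676 ≈ 2.59484604696; balance ≈ 846,892.8786.
Account B growth factor: e^(0.1125·13) = e^1.4625 ≈ 4.31673789451; balance ≈ 1,408,875.3303.
Account B is larger by 561,982.4517.

Account B, by £561,982.45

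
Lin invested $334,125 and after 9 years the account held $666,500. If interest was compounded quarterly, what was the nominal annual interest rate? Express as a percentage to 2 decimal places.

The 36-period growth factor is 666,500/334,125 = 1.99476.
r/4 = 1.99476^(1/36) − 1 ≈ 0.0193664, so r ≈ 4·0.0193664 = 7.74656%.

7.75%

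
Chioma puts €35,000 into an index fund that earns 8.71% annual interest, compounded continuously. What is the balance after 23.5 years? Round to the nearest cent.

€271,021.48

A = P·e^(rt) = 35,000·e^(0.0871·23.5) = 35,000·e^2.04685.
e^2.04685 ≈ 7.74347071589, so A ≈ 271,021.4751.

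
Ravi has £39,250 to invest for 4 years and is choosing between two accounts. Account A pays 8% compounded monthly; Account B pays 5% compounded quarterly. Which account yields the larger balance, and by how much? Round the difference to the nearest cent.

Account A growth factor: (1 + 0.08/12)^48 ≈ 1.3756661004; balance ≈ 53,994.8944.
Account B growth factor: (1 + 0.0125)^16 ≈ 1.2198895477; balance ≈ 47,880.6647.
Account A is larger by 6,114.2297.

Account A, by £6,114.23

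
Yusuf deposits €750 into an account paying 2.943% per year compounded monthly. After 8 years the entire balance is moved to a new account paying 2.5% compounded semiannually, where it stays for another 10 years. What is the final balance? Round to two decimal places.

After 8 years at 2.943%: 750 × 1.265100749 ≈ 948.8256.
Then 10 years at 2.5%: 948.8256 × 1.282037232 ≈ 1,216.4297.

€1,216.43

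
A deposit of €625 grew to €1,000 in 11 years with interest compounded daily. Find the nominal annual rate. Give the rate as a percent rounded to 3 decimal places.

4.273%

(1 + r/365)^4015 = 1,000/625 = 1.6.
1 + r/365 = 1.6^(1/4015) ≈ 1.000117, so r/365 ≈ 0.000117069.
r ≈ 365·0.000117069 = 4.27301%.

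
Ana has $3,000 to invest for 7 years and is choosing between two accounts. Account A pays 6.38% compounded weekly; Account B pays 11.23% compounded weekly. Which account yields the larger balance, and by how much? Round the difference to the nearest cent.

Account B, by $1,891.20

Account A growth factor: (1 + 0.0638/52)^364 ≈ 1.562561172; balance ≈ 4,687.6835.
Account B growth factor: (1 + 0.1123/52)^364 ≈ 2.192960337; balance ≈ 6,578.8810.
Account B is larger by 1,891.1975.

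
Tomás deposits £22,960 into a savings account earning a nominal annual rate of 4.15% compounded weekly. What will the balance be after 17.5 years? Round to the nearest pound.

£47,452

Periodic rate = 4.15%/52 = 0.000798077; periods = 52·17.5 = 910.
A = 22,960·(1 + 0.0415/52)^910 ≈ 22,960·2.0667149219 ≈ 47,451.7746.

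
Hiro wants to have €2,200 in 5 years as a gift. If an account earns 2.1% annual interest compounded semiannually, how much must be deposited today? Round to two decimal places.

Growth factor = (1 + 0.0105)^10 ≈ 1.11010275.
P = 2,200/1.11010275 ≈ 1,981.7985.

€1,981.80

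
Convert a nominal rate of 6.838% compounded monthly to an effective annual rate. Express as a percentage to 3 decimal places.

7.056%

One year is 12 periods at 0.00569833 each: (1 + 0.00569833)^12 ≈ 1.070564.
EAR = 1.070564 − 1 ≈ 7.05643%.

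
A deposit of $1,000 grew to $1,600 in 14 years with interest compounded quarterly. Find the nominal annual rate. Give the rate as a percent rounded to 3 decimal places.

(1 + r/4)^56 = 1,600/1,000 = 1.6.
1 + r/4 = 1.6^(1/56) ≈ 1.008428, so r/4 ≈ 0.00842824.
r ≈ 4·0.00842824 = 3.37130%.

3.371%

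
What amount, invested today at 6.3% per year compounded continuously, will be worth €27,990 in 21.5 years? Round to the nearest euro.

P = A·e^(−rt) = 27,990·e^(−1.3545).
e^(−1.3545) ≈ 0.25807630035, so P ≈ 7,223.5556.

€7,224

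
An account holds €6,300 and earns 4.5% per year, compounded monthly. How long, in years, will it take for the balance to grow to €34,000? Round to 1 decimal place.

37.5 years

We need (1 + 0.00375)^(12t) = 5.3968, so 12t = ln 5.3968 / ln 1.00375 ≈ 450.3920.
t ≈ 450.3920/12 = 37.5327 years.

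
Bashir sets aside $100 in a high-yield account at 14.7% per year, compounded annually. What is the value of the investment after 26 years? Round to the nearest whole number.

Growth factor = (1 + 0.147)^26 ≈ 35.37112438.
A ≈ 100 × 35.37112438 ≈ 3,537.1124.

$3,537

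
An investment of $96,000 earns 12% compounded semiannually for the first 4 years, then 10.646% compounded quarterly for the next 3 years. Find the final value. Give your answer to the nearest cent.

Phase 1: 96,000·(1 + 0.06)^8 ≈ 153,009.4152.
Phase 2: 153,009.4152·(1 + 0.026615)^12 ≈ 209,705.3070.

$209,705.31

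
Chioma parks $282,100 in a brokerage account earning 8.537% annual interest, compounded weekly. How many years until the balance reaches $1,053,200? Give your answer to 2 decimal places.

(1 + 0.00164173)^(52t) = 1,053,200/282,100 = 3.7334.
52t·ln(1 + 0.00164173) = ln(3.7334); 52t = 1.3173/0.00164038 ≈ 803.0597.
t ≈ 15.4435 years.

15.44 years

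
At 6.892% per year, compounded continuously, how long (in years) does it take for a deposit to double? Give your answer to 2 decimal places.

10.06 years

e^(0.06892t) = 2, so 0.06892t = ln 2 ≈ 0.69315.
t ≈ 0.69315/0.06892 ≈ 10.0573.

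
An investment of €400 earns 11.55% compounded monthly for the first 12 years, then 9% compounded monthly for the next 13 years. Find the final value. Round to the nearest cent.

€5,097.33

After 12 years at 11.55%: 400 × 3.972407636 ≈ 1,588.9631.
Then 13 years at 9%: 1,588.9631 × 3.207957093 ≈ 5,097.3253.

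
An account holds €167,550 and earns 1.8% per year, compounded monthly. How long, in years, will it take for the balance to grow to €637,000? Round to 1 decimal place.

74.2 years

(1 + 0.0015)^(12t) = 637,000/167,550 = 3.8019.
12t·ln(1 + 0.0015) = ln(3.8019); 12t = 1.3355/0.00149888 ≈ 890.9928.
t ≈ 74.2494 years.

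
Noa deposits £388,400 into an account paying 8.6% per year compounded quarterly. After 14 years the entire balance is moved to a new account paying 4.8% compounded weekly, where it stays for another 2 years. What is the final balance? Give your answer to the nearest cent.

£1,407,022.48

After 14 years at 8.6%: 388,400 × 3.291158318907 ≈ 1,278,285.8911.
Then 2 years at 4.8%: 1,278,285.8911 × 1.100710322972 ≈ 1,407,022.4760.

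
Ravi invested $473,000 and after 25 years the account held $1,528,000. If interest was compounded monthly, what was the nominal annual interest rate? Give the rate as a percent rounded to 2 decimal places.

(1 + r/12)^300 = 1,528,000/473,000 = 3.23044.
1 + r/12 = 3.23044^(1/300) ≈ 1.003916, so r/12 ≈ 0.00391638.
r ≈ 12·0.00391638 = 4.69966%.

4.70%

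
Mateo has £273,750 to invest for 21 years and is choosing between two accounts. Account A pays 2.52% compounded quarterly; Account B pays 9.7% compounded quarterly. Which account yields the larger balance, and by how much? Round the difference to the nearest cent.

Account A growth factor: (1 + 0.0063)^84 ≈ 1.6947580519; balance ≈ 463,940.0167.
Account B growth factor: (1 + 0.02425)^84 ≈ 7.483447229386; balance ≈ 2,048,593.6790.
Account B is larger by 1,584,653.6623.

Account B, by £1,584,653.66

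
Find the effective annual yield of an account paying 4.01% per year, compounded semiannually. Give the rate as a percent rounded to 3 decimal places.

EAR = (1 + 4.01%/2)^2 − 1 = (1 + 0.02005)^2 − 1.
(1 + 0.02005)^2 ≈ 1.040502, so EAR ≈ 4.05020%.

4.050%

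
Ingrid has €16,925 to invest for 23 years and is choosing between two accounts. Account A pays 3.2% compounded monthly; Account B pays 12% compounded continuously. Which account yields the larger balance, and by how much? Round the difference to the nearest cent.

Account B, by €232,114.84

Account A growth factor: (1 + 0.032/12)^276 ≈ 2.085524553; balance ≈ 35,297.5031.
Account B growth factor: e^(0.12·23) = e^2.76 ≈ 15.7998429483; balance ≈ 267,412.3419.
Account B is larger by 232,114.8388.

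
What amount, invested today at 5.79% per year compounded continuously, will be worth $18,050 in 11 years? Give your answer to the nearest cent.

$9,547.18

P = A·e^(−rt) = 18,050·e^(−0.6369).
e^(−0.6369) ≈ 0.52892956682, so P ≈ 9,547.1787.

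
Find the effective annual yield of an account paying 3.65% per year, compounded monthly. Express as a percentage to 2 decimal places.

3.71%

One year is 12 periods at 0.00304167 each: (1 + 0.00304167)^12 ≈ 1.037117.
EAR = 1.037117 − 1 ≈ 3.71168%.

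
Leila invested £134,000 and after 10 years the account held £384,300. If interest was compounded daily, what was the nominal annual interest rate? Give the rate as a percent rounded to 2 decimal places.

10.54%

The 3650-period growth factor is 384,300/134,000 = 2.86791.
r/365 = 2.86791^(1/3650) − 1 ≈ 0.000288695, so r ≈ 365·0.000288695 = 10.53736%.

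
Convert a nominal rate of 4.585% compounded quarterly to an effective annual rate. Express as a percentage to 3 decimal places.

4.664%

EAR = (1 + 4.585%/4)^4 − 1 = (1 + 0.0114625)^4 − 1.
(1 + 0.0114625)^4 ≈ 1.046644, so EAR ≈ 4.66444%.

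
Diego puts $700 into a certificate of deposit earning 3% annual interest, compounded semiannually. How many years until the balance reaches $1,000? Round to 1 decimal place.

12.0 years

We need (1 + 0.015)^(2t) = 1.4286, so 2t = ln 1.4286 / ln 1.015 ≈ 23.9562.
t ≈ 23.9562/2 = 11.9781 years.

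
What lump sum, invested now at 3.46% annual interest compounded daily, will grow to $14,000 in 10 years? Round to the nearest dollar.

Growth factor = (1 + 0.0346/365)^3650 ≈ 1.4133794384.
P = 14,000/1.4133794384 ≈ 9,905.3373.

$9,905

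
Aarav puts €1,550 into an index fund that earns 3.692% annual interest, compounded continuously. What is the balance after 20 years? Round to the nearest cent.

€3,243.51

A = P·e^(rt) = 1,550·e^(0.03692·20) = 1,550·e^0.7384.
e^0.7384 ≈ 2.092584699, so A ≈ 3,243.5063.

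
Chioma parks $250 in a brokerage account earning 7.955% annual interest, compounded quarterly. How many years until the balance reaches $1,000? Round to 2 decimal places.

17.60 years

(1 + 0.0198875)^(4t) = 1,000/250 = 4.
4t·ln(1 + 0.0198875) = ln(4); 4t = 1.3863/0.0196923 ≈ 70.3977.
t ≈ 17.5994 years.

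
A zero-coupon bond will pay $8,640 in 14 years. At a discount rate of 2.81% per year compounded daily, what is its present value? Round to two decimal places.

$5,830.00

Growth factor = (1 + 0.0281/365)^5110 ≈ 1.481988634.
P = 8,640/1.481988634 ≈ 5,830.0042.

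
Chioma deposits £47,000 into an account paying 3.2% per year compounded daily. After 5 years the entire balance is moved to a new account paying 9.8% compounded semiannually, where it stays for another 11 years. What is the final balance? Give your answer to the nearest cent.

After 5 years at 3.2%: 47,000 × 1.17350264085 ≈ 55,154.6241.
Then 11 years at 9.8%: 55,154.6241 × 2.86457858074 ≈ 157,994.7549.

£157,994.75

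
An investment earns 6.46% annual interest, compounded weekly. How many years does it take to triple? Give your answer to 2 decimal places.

(1 + 0.00124231)^(52t) = 3.
52t = ln 3 / ln(1 + 0.00124231) ≈ 1.0986/0.00124154 ≈ 884.8811.
t ≈ 17.0169.

17.02 years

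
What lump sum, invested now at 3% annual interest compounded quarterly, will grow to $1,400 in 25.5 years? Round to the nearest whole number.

$653

Periodic rate = 3%/4 = 0.0075; 102 periods.
P = 1,400/(1 + 0.0075)^102 ≈ 1,400/2.142868846 ≈ 653.3298.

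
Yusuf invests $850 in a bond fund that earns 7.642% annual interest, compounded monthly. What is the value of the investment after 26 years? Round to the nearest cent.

$6,160.15

Periodic rate = 7.642%/12 = 0.00636833; periods = 12·26 = 312.
A = 850·(1 + 0.07642/12)^312 ≈ 850·7.247235228 ≈ 6,160.1499.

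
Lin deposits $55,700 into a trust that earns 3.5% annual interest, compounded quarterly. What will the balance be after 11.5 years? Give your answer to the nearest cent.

Growth factor = (1 + 0.00875)^46 ≈ 1.4929428926.
A ≈ 55,700 × 1.4929428926 ≈ 83,156.9191.

$83,156.92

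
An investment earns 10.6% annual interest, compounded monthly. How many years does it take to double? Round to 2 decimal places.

6.57 years

(1 + 0.00883333)^(12t) = 2.
12t = ln 2 / ln(1 + 0.00883333) ≈ 0.69315/0.00879455 ≈ 78.8156.
t ≈ 6.5680.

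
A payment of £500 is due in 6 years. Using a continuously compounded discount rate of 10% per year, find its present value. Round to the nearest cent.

P = A·e^(−rt) = 500·e^(−0.6).
e^(−0.6) ≈ 0.548811636, so P ≈ 274.4058.

£274.41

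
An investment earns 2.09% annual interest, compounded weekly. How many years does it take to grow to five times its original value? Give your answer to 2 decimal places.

(1 + 0.000401923)^(52t) = 5.
52t = ln 5 / ln(1 + 0.000401923) ≈ 1.6094/0.000401842 ≈ 4005.1478.
t ≈ 77.0221.

77.02 years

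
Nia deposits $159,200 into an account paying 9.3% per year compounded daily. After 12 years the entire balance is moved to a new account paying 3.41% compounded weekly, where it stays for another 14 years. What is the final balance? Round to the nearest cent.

$783,101.77

Phase 1: 159,200·(1 + 0.093/365)^4380 ≈ 485,907.9109.
Phase 2: 485,907.9109·(1 + 0.0341/52)^728 ≈ 783,101.7673.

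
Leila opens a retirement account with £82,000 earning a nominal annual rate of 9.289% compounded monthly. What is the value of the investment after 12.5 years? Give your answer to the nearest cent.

Periodic rate = 9.289%/12 = 0.00774083; periods = 12·12.5 = 150.
A = 82,000·(1 + 0.09289/12)^150 ≈ 82,000·3.17927766101 ≈ 260,700.7682.

£260,700.77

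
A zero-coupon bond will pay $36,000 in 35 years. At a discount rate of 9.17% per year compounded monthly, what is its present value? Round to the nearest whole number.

Growth factor = (1 + 0.0917/12)^420 ≈ 24.466360972.
P = 36,000/24.466360972 ≈ 1,471.4080.

$1,471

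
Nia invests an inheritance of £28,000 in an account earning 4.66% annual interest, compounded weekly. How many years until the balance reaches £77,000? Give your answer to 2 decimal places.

We need (1 + 0.000896154)^(52t) = 2.75, so 52t = ln 2.75 / ln 1.000896 ≈ 1129.3308.
t ≈ 1129.3308/52 = 21.7179 years.

21.72 years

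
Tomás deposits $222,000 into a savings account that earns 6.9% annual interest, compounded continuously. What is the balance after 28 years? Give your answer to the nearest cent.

A = P·e^(rt) = 222,000·e^(0.069·28) = 222,000·e^1.932.
e^1.932 ≈ 6.903303050276, so A ≈ 1,532,533.2772.

$1,532,533.28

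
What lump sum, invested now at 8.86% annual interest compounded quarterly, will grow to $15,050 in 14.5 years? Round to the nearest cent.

Growth factor = (1 + 0.02215)^58 ≈ 3.5632698441.
P = 15,050/3.5632698441 ≈ 4,223.6487.

$4,223.65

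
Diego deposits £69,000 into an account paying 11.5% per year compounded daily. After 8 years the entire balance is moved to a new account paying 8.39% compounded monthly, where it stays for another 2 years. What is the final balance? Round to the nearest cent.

£204,624.73

After 8 years at 11.5%: 69,000 × 2.50892681741 ≈ 173,115.9504.
Then 2 years at 8.39%: 173,115.9504 × 1.1820096926 ≈ 204,624.7313.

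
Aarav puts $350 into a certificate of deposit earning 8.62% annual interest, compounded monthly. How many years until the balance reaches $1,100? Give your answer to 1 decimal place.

13.3 years

(1 + 0.00718333)^(12t) = 1,100/350 = 3.1429.
12t·ln(1 + 0.00718333) = ln(3.1429); 12t = 1.1451/0.00715766 ≈ 159.9871.
t ≈ 13.3323 years.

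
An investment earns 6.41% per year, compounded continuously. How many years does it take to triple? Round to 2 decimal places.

e^(0.0641t) = 3, so 0.0641t = ln 3 ≈ 1.0986.
t ≈ 1.0986/0.0641 ≈ 17.1390.

17.14 years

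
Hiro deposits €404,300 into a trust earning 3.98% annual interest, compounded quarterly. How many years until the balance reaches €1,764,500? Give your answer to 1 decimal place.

(1 + 0.00995)^(4t) = 1,764,500/404,300 = 4.3643.
4t·ln(1 + 0.00995) = ln(4.3643); 4t = 1.4735/0.00990082 ≈ 148.8225.
t ≈ 37.2056 years.

37.2 years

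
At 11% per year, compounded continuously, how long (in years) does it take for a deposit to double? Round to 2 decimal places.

e^(0.11t) = 2, so 0.11t = ln 2 ≈ 0.69315.
t ≈ 0.69315/0.11 ≈ 6.3013.

6.30 years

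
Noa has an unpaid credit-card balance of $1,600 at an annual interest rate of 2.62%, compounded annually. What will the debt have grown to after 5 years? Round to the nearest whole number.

$1,821

Growth factor = (1 + 0.0262)^5 ≈ 1.138046616.
A ≈ 1,600 × 1.138046616 ≈ 1,820.8746.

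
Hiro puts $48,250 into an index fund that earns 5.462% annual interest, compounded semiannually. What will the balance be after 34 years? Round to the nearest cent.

$301,439.65

Growth factor = (1 + 0.02731)^68 ≈ 6.24745393552.
A ≈ 48,250 × 6.24745393552 ≈ 301,439.6524.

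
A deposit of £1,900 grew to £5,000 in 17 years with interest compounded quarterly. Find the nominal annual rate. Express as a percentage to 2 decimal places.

5.73%

(1 + r/4)^68 = 5,000/1,900 = 2.63158.
1 + r/4 = 2.63158^(1/68) ≈ 1.014331, so r/4 ≈ 0.0143309.
r ≈ 4·0.0143309 = 5.73236%.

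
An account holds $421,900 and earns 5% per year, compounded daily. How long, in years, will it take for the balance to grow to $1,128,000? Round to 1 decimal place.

We need (1 + 0.000136986)^(365t) = 2.6736, so 365t = ln 2.6736 / ln 1.000137 ≈ 7179.5534.
t ≈ 7179.5534/365 = 19.6700 years.

19.7 years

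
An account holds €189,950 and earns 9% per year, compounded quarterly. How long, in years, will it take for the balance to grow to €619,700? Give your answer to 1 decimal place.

13.3 years

We need (1 + 0.0225)^(4t) = 3.2624, so 4t = ln 3.2624 / ln 1.0225 ≈ 53.1435.
t ≈ 53.1435/4 = 13.2859 years.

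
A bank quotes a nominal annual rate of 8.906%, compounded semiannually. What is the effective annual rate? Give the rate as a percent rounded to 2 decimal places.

EAR = (1 + 8.906%/2)^2 − 1 = (1 + 0.04453)^2 − 1.
(1 + 0.04453)^2 ≈ 1.091043, so EAR ≈ 9.10429%.

9.10%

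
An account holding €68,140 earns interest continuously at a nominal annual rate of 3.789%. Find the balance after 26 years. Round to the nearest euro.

A = P·e^(rt) = 68,140·e^(0.03789·26) = 68,140·e^0.98514.
e^0.98514 ≈ 2.67818680433, so A ≈ 182,491.6488.

€182,492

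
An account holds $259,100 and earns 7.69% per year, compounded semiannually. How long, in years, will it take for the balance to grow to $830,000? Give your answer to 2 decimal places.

We need (1 + 0.03845)^(2t) = 3.2034, so 2t = ln 3.2034 / ln 1.03845 ≈ 30.8570.
t ≈ 30.8570/2 = 15.4285 years.

15.43 years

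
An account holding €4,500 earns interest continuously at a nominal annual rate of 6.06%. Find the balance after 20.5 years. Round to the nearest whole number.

A = P·e^(rt) = 4,500·e^(0.0606·20.5) = 4,500·e^1.2423.
e^1.2423 ≈ 3.4635705228, so A ≈ 15,586.0674.

€15,586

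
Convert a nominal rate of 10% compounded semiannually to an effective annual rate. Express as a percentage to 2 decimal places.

10.25%

EAR = (1 + 10%/2)^2 − 1 = (1 + 0.05)^2 − 1.
(1 + 0.05)^2 ≈ 1.1025, so EAR ≈ 10.25000%.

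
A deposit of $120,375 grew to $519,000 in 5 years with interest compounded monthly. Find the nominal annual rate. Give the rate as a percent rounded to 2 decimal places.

The 60-period growth factor is 519,000/120,375 = 4.31153.
r/12 = 4.31153^(1/60) − 1 ≈ 0.0246539, so r ≈ 12·0.0246539 = 29.58464%.

29.58%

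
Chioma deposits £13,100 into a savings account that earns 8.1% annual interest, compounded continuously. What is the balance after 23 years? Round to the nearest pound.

A = P·e^(rt) = 13,100·e^(0.081·23) = 13,100·e^1.863.
e^1.863 ≈ 6.4430369175, so A ≈ 84,403.7836.

£84,404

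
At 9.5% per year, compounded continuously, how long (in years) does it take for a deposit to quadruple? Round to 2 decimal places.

14.59 years

e^(0.095t) = 4, so 0.095t = ln 4 ≈ 1.3863.
t ≈ 1.3863/0.095 ≈ 14.5926.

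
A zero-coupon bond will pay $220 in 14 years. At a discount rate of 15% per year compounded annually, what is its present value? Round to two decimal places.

$31.09

Annual rate = 15% = 0.15; 14 periods.
P = 220/(1 + 0.15)^14 ≈ 220/7.07570576 ≈ 31.0923.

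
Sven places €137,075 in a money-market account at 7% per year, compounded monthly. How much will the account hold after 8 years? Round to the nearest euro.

€239,583

Periodic rate = 7%/12 = 0.00583333; periods = 12·8 = 96.
A = 137,075·(1 + 0.07/12)^96 ≈ 137,075·1.74782645603 ≈ 239,583.3115.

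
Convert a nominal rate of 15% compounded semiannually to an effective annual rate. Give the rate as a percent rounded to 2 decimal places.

EAR = (1 + 15%/2)^2 − 1 = (1 + 0.075)^2 − 1.
(1 + 0.075)^2 ≈ 1.155625, so EAR ≈ 15.56250%.

15.56%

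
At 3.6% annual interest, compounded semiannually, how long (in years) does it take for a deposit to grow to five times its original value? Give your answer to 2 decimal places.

45.11 years

(1 + 0.018)^(2t) = 5.
2t = ln 5 / ln(1 + 0.018) ≈ 1.6094/0.0178399 ≈ 90.2155.
t ≈ 45.1078.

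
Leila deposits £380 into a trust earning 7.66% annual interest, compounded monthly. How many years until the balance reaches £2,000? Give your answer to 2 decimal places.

21.75 years

(1 + 0.00638333)^(12t) = 2,000/380 = 5.2632.
12t·ln(1 + 0.00638333) = ln(5.2632); 12t = 1.6607/0.00636305 ≈ 260.9963.
t ≈ 21.7497 years.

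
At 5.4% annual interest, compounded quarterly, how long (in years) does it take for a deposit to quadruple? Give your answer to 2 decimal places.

(1 + 0.0135)^(4t) = 4.
4t = ln 4 / ln(1 + 0.0135) ≈ 1.3863/0.0134097 ≈ 103.3801.
t ≈ 25.8450.

25.85 years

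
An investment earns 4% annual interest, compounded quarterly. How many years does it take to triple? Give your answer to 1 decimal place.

27.6 years

(1 + 0.01)^(4t) = 3.
4t = ln 3 / ln(1 + 0.01) ≈ 1.0986/0.00995033 ≈ 110.4096.
t ≈ 27.6024.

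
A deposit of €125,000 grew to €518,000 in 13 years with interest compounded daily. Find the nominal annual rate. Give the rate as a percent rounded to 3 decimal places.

10.937%

(1 + r/365)^4745 = 518,000/125,000 = 4.144.
1 + r/365 = 4.144^(1/4745) ≈ 1.0003, so r/365 ≈ 0.000299657.
r ≈ 365·0.000299657 = 10.93750%.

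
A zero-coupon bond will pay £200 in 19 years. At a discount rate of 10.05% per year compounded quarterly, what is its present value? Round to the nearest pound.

Growth factor = (1 + 0.025125)^76 ≈ 6.59232626.
P = 200/6.59232626 ≈ 30.3383.

£30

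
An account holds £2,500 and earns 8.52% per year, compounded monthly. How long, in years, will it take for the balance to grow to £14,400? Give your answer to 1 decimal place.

20.6 years

(1 + 0.0071)^(12t) = 14,400/2,500 = 5.76.
12t·ln(1 + 0.0071) = ln(5.76); 12t = 1.7509/0.00707491 ≈ 247.4853.
t ≈ 20.6238 years.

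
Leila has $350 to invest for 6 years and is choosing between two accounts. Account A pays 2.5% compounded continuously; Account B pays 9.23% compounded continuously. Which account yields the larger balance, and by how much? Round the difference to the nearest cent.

Account B, by $202.31

Account A growth factor: e^(0.025·6) = e^0.15 ≈ 1.16183424; balance ≈ 406.6420.
Account B growth factor: e^(0.0923·6) = e^0.5538 ≈ 1.73985191; balance ≈ 608.9482.
Account B is larger by 202.3062.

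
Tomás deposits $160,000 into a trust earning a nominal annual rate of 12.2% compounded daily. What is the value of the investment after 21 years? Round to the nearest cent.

Periodic rate = 12.2%/365 = 0.000334247; periods = 365·21 = 7665.
A = 160,000·(1 + 0.122/365)^7665 ≈ 160,000·12.95616744719 ≈ 2,072,986.7916.

$2,072,986.79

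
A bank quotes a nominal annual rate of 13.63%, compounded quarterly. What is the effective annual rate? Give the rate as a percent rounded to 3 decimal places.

14.343%

One year is 4 periods at 0.034075 each: (1 + 0.034075)^4 ≈ 1.143426.
EAR = 1.143426 − 1 ≈ 14.34262%.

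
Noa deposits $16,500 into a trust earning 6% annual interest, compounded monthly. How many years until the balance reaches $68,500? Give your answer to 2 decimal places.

(1 + 0.005)^(12t) = 68,500/16,500 = 4.1515.
12t·ln(1 + 0.005) = ln(4.1515); 12t = 1.4235/0.00498754 ≈ 285.4058.
t ≈ 23.7838 years.

23.78 years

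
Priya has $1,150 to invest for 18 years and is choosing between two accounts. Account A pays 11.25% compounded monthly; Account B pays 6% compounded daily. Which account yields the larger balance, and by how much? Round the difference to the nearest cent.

A: (1 + 0.009375)^216 ≈ 7.504979433, so 1,150 × 7.504979433 ≈ 8,630.7263.
B: (1 + 0.06/365)^6570 ≈ 2.944418201, so 1,150 × 2.944418201 ≈ 3,386.0809.
Difference ≈ 5,244.6454 in favor of A.

Account A, by $5,244.65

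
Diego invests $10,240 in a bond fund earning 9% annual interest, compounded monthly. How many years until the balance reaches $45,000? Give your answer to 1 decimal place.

(1 + 0.0075)^(12t) = 45,000/10,240 = 4.3945.
12t·ln(1 + 0.0075) = ln(4.3945); 12t = 1.4804/0.00747201 ≈ 198.1207.
t ≈ 16.5101 years.

16.5 years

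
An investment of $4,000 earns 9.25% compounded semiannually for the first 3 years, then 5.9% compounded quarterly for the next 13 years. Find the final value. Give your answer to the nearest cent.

After 3 years at 9.25%: 4,000 × 1.3116344837 ≈ 5,246.5379.
Then 13 years at 5.9%: 5,246.5379 × 2.1412684569 ≈ 11,234.2462.

$11,234.25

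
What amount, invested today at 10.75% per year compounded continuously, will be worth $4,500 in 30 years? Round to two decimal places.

P = A·e^(−rt) = 4,500·e^(−3.225).
e^(−3.225) ≈ 0.03975578158, so P ≈ 178.9010.

$178.90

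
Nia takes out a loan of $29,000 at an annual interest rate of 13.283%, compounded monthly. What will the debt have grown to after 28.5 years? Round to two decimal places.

$1,251,567.63

Periodic rate = 13.283%/12 = 0.0110692; periods = 12·28.5 = 342.
A = 29,000·(1 + 0.13283/12)^342 ≈ 29,000·43.15750449646 ≈ 1,251,567.6304.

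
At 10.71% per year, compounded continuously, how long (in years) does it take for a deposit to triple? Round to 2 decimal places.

e^(0.1071t) = 3, so 0.1071t = ln 3 ≈ 1.0986.
t ≈ 1.0986/0.1071 ≈ 10.2578.

10.26 years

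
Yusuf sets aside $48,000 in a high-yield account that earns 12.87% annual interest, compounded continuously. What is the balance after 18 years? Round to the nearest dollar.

$486,775

A = P·e^(rt) = 48,000·e^(0.1287·18) = 48,000·e^2.3166.
e^2.3166 ≈ 10.1411357622, so A ≈ 486,774.5166.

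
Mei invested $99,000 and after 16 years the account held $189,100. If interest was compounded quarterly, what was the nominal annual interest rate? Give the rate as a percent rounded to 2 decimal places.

(1 + r/4)^64 = 189,100/99,000 = 1.9101.
1 + r/4 = 1.9101^(1/64) ≈ 1.010163, so r/4 ≈ 0.0101631.
r ≈ 4·0.0101631 = 4.06524%.

4.07%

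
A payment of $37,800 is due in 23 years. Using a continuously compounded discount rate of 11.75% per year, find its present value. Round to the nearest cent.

P = A·e^(−rt) = 37,800·e^(−2.7025).
e^(−2.7025) ≈ 0.0670377088, so P ≈ 2,534.0254.

$2,534.03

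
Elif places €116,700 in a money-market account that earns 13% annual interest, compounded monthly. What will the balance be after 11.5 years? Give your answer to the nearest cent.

€516,237.35

Periodic rate = 13%/12 = 0.0108333; periods = 12·11.5 = 138.
A = 116,700·(1 + 0.13/12)^138 ≈ 116,700·4.42362766068 ≈ 516,237.3480.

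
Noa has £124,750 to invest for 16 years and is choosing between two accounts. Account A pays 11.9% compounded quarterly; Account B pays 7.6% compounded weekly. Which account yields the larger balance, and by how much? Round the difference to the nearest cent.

Account A growth factor: (1 + 0.02975)^64 ≈ 6.52882819277; balance ≈ 814,471.3170.
Account B growth factor: (1 + 0.076/52)^832 ≈ 3.37067239937; balance ≈ 420,491.3818.
Account A is larger by 393,979.9352.

Account A, by £393,979.94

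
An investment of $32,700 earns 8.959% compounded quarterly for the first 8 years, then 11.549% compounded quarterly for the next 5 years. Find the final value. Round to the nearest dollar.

$117,385

Phase 1: 32,700·(1 + 0.0223975)^32 ≈ 66,432.5123.
Phase 2: 66,432.5123·(1 + 0.0288725)^20 ≈ 117,384.8002.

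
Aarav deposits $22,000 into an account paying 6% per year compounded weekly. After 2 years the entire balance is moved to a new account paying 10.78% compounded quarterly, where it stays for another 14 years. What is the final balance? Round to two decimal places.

$109,968.61

After 2 years at 6%: 22,000 × 1.1274188568 ≈ 24,803.2148.
Then 14 years at 10.78%: 24,803.2148 × 4.43364337841 ≈ 109,968.6093.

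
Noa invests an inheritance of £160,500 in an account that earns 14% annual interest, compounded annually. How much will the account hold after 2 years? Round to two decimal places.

£208,585.80

Annual rate = 14% = 0.14; years = 2.
A = 160,500·(1 + 0.14)^2 ≈ 160,500·1.2996 ≈ 208,585.8000.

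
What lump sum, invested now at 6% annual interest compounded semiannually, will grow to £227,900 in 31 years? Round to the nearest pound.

Periodic rate = 6%/2 = 0.03; 62 periods.
P = 227,900/(1 + 0.03)^62 ≈ 227,900/6.25040173308 ≈ 36,461.6563.

£36,462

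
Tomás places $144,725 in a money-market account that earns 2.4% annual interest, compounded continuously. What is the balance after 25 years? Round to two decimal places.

$263,706.14

A = P·e^(rt) = 144,725·e^(0.024·25) = 144,725·e^0.6.
e^0.6 ≈ 1.82211880039, so A ≈ 263,706.1434.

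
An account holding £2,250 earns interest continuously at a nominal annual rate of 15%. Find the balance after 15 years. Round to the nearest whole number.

£21,347

A = P·e^(rt) = 2,250·e^(0.15·15) = 2,250·e^2.25.
e^2.25 ≈ 9.4877358364, so A ≈ 21,347.4056.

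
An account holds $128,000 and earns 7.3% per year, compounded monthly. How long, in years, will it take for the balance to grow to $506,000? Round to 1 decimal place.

We need (1 + 0.00608333)^(12t) = 3.9531, so 12t = ln 3.9531 / ln 1.006083 ≈ 226.6328.
t ≈ 226.6328/12 = 18.8861 years.

18.9 years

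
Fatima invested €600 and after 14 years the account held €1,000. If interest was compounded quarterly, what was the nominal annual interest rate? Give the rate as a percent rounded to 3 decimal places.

(1 + r/4)^56 = 1,000/600 = 1.66667.
1 + r/4 = 1.66667^(1/56) ≈ 1.009164, so r/4 ≈ 0.00916362.
r ≈ 4·0.00916362 = 3.66545%.

3.665%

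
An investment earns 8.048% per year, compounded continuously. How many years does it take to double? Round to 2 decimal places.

e^(0.08048t) = 2, so 0.08048t = ln 2 ≈ 0.69315.
t ≈ 0.69315/0.08048 ≈ 8.6127.

8.61 years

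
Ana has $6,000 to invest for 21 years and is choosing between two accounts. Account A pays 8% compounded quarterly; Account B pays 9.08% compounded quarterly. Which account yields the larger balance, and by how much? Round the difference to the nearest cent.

A: (1 + 0.02)^84 ≈ 5.2773321367, so 6,000 × 5.2773321367 ≈ 31,663.9928.
B: (1 + 0.0227)^84 ≈ 6.5895157397, so 6,000 × 6.5895157397 ≈ 39,537.0944.
Difference ≈ 7,873.1016 in favor of B.

Account B, by $7,873.10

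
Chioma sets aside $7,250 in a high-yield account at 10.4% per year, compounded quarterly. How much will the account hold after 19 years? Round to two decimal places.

Growth factor = (1 + 0.026)^76 ≈ 7.0339523015.
A ≈ 7,250 × 7.0339523015 ≈ 50,996.1542.

$50,996.15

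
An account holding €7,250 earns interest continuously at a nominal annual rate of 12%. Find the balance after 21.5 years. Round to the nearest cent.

A = P·e^(rt) = 7,250·e^(0.12·21.5) = 7,250·e^2.58.
e^2.58 ≈ 13.19713816, so A ≈ 95,679.2517.

€95,679.25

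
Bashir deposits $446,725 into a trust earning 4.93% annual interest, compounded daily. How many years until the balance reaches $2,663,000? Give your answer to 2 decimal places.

(1 + 0.000135068)^(365t) = 2,663,000/446,725 = 5.9612.
365t·ln(1 + 0.000135068) = ln(5.9612); 365t = 1.7853/0.000135059 ≈ 13218.3747.
t ≈ 36.2147 years.

36.21 years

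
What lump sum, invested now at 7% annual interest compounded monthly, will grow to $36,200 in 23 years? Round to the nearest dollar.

Growth factor = (1 + 0.07/12)^276 ≈ 4.979464468.
P = 36,200/4.979464468 ≈ 7,269.8581.

$7,270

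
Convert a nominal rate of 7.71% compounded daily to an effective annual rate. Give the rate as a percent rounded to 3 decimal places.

One year is 365 periods at 0.000211233 each: (1 + 0.000211233)^365 ≈ 1.080141.
EAR = 1.080141 − 1 ≈ 8.01413%.

8.014%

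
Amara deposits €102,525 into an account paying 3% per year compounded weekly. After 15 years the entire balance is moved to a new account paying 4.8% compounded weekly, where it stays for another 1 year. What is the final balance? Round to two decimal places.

Phase 1: 102,525·(1 + 0.03/52)^780 ≈ 160,770.3443.
Phase 2: 160,770.3443·(1 + 0.048/52)^52 ≈ 168,671.7930.

€168,671.79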